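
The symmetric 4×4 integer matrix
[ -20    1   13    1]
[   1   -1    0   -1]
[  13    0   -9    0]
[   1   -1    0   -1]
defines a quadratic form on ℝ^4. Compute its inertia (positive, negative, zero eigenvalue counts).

step 0: pivot -20 → sign −
step 1: pivot -19/20 → sign −
step 2: pivot -2/19 → sign −
step 3: row/col 3 already zero → sign 0
signature = (0, 3, 1)

Answer: (0, 3, 1)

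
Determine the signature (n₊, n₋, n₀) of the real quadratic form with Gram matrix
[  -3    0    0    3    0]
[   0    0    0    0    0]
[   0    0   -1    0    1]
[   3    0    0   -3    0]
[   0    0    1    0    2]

Answer: (1, 2, 2)

Derivation:
step 0: pivot -3 → sign −
step 1: pivot -1 → sign −
step 2: pivot 3 → sign +
step 3: row/col 3 already zero → sign 0
step 4: row/col 4 already zero → sign 0
signature = (1, 2, 2)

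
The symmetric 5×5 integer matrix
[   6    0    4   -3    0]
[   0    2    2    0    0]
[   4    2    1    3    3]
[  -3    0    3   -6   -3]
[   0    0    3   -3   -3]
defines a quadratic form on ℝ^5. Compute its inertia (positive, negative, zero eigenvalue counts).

step 0: pivot 6 → sign +
step 1: pivot 2 → sign +
step 2: pivot -11/3 → sign −
step 3: pivot -15/22 → sign −
step 4: pivot 6/5 → sign +
signature = (3, 2, 0)

Answer: (3, 2, 0)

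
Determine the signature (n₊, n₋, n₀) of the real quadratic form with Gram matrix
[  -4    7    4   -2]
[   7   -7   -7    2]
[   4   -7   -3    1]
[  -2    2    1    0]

step 0: pivot -4 → sign −
step 1: pivot 21/4 → sign +
step 2: pivot 1 → sign +
step 3: pivot -3/7 → sign −
signature = (2, 2, 0)

Answer: (2, 2, 0)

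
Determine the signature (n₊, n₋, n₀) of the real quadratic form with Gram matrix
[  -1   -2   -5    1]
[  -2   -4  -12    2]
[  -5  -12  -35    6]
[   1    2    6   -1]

Answer: (1, 2, 1)

Derivation:
step 0: pivot -1 → sign −
step 1: pivot -10 → sign −
step 2: pivot 2/5 → sign +
step 3: row/col 3 already zero → sign 0
signature = (1, 2, 1)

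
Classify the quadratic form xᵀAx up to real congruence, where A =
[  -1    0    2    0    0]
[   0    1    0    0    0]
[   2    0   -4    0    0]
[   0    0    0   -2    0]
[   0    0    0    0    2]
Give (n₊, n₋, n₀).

Answer: (2, 2, 1)

Derivation:
step 0: pivot -1 → sign −
step 1: pivot 1 → sign +
step 2: pivot -2 → sign −
step 3: pivot 2 → sign +
step 4: row/col 4 already zero → sign 0
signature = (2, 2, 1)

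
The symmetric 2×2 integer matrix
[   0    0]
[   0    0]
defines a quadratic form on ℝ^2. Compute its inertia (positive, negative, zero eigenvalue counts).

Answer: (0, 0, 2)

Derivation:
step 0: row/col 0 already zero → sign 0
step 1: row/col 1 already zero → sign 0
signature = (0, 0, 2)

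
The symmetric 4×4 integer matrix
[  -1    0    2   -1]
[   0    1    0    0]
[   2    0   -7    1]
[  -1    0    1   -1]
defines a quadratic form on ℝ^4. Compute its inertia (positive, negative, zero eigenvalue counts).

Answer: (2, 2, 0)

Derivation:
step 0: pivot -1 → sign −
step 1: pivot 1 → sign +
step 2: pivot -3 → sign −
step 3: pivot 1/3 → sign +
signature = (2, 2, 0)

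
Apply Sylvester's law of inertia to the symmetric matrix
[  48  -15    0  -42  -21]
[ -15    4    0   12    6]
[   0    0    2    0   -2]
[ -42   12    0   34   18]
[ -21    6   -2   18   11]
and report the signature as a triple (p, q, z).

Answer: (3, 2, 0)

Derivation:
step 0: pivot 48 → sign +
step 1: pivot -11/16 → sign −
step 2: pivot 2 → sign +
step 3: pivot -10/11 → sign −
step 4: pivot 3/5 → sign +
signature = (3, 2, 0)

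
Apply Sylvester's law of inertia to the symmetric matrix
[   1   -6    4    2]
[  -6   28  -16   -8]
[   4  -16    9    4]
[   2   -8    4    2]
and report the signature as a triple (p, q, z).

Answer: (2, 1, 1)

Derivation:
step 0: pivot 1 → sign +
step 1: pivot -8 → sign −
step 2: pivot 1 → sign +
step 3: row/col 3 already zero → sign 0
signature = (2, 1, 1)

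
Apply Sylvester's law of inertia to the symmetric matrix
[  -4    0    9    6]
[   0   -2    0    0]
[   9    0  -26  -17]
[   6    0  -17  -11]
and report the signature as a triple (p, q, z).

Answer: (1, 3, 0)

Derivation:
step 0: pivot -4 → sign −
step 1: pivot -2 → sign −
step 2: pivot -23/4 → sign −
step 3: pivot 3/23 → sign +
signature = (1, 3, 0)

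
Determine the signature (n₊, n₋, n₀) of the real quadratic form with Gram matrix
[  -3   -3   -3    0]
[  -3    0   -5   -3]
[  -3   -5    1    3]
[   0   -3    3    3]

step 0: pivot -3 → sign −
step 1: pivot 3 → sign +
step 2: pivot 8/3 → sign +
step 3: pivot -3/8 → sign −
signature = (2, 2, 0)

Answer: (2, 2, 0)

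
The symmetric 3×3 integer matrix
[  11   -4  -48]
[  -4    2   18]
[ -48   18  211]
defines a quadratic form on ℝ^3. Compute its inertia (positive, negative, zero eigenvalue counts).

Answer: (3, 0, 0)

Derivation:
step 0: pivot 11 → sign +
step 1: pivot 6/11 → sign +
step 2: pivot 1 → sign +
signature = (3, 0, 0)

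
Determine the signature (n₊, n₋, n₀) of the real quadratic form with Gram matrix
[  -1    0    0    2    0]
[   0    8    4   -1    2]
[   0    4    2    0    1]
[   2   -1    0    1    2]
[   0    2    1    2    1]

step 0: pivot -1 → sign −
step 1: pivot 8 → sign +
step 2: pivot 39/8 → sign +
step 3: pivot -2/39 → sign −
step 4: pivot 1/2 → sign +
signature = (3, 2, 0)

Answer: (3, 2, 0)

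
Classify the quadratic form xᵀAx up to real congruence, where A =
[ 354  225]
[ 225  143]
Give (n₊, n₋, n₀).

step 0: pivot 354 → sign +
step 1: pivot -1/118 → sign −
signature = (1, 1, 0)

Answer: (1, 1, 0)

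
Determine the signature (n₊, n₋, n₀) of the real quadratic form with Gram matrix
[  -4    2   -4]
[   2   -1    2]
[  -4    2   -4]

step 0: pivot -4 → sign −
step 1: row/col 1 already zero → sign 0
step 2: row/col 2 already zero → sign 0
signature = (0, 1, 2)

Answer: (0, 1, 2)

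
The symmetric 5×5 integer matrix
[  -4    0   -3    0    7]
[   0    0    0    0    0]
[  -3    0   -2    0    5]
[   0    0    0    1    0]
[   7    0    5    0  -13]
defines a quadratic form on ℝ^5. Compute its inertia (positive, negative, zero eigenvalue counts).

step 0: pivot -4 → sign −
step 1: pivot 1/4 → sign +
step 2: pivot 1 → sign +
step 3: pivot -1 → sign −
step 4: row/col 4 already zero → sign 0
signature = (2, 2, 1)

Answer: (2, 2, 1)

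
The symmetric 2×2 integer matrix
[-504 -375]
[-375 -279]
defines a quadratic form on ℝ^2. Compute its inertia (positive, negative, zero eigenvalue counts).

Answer: (1, 1, 0)

Derivation:
step 0: pivot -504 → sign −
step 1: pivot 1/56 → sign +
signature = (1, 1, 0)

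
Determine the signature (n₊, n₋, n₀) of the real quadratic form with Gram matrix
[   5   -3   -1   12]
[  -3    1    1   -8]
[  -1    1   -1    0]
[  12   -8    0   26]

Answer: (2, 2, 0)

Derivation:
step 0: pivot 5 → sign +
step 1: pivot -4/5 → sign −
step 2: pivot -1 → sign −
step 3: pivot 2 → sign +
signature = (2, 2, 0)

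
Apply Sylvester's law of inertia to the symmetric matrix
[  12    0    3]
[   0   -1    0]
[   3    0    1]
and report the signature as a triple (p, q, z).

Answer: (2, 1, 0)

Derivation:
step 0: pivot 12 → sign +
step 1: pivot -1 → sign −
step 2: pivot 1/4 → sign +
signature = (2, 1, 0)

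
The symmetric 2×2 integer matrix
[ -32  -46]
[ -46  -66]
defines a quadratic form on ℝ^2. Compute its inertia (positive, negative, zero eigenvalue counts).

Answer: (1, 1, 0)

Derivation:
step 0: pivot -32 → sign −
step 1: pivot 1/8 → sign +
signature = (1, 1, 0)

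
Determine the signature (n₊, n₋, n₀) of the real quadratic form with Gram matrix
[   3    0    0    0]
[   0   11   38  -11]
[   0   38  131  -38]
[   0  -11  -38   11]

Answer: (2, 1, 1)

Derivation:
step 0: pivot 3 → sign +
step 1: pivot 11 → sign +
step 2: pivot -3/11 → sign −
step 3: row/col 3 already zero → sign 0
signature = (2, 1, 1)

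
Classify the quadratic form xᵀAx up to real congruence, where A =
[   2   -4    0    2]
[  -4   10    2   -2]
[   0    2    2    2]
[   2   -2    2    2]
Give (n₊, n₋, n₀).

step 0: pivot 2 → sign +
step 1: pivot 2 → sign +
step 2: pivot -2 → sign −
step 3: row/col 3 already zero → sign 0
signature = (2, 1, 1)

Answer: (2, 1, 1)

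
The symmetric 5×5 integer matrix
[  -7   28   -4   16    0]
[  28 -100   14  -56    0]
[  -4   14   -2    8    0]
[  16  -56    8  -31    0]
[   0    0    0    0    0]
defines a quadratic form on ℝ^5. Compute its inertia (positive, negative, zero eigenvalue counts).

Answer: (2, 2, 1)

Derivation:
step 0: pivot -7 → sign −
step 1: pivot 12 → sign +
step 2: pivot -1/21 → sign −
step 3: pivot 1 → sign +
step 4: row/col 4 already zero → sign 0
signature = (2, 2, 1)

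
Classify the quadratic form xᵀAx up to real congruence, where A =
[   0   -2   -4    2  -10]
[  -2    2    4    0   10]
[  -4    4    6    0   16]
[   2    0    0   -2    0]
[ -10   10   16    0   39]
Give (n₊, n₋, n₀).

Answer: (1, 3, 1)

Derivation:
step 0: pivot 2 → sign +
step 1: pivot -2 → sign −
step 2: pivot -2 → sign −
step 3: pivot -3 → sign −
step 4: row/col 4 already zero → sign 0
signature = (1, 3, 1)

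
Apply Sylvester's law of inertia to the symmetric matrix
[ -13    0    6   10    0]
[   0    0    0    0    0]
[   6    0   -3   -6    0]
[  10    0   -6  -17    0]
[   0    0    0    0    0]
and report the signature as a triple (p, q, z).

Answer: (0, 3, 2)

Derivation:
step 0: pivot -13 → sign −
step 1: pivot -3/13 → sign −
step 2: pivot -1 → sign −
step 3: row/col 3 already zero → sign 0
step 4: row/col 4 already zero → sign 0
signature = (0, 3, 2)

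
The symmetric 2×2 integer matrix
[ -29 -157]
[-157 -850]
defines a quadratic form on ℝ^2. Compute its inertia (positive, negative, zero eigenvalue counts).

Answer: (0, 2, 0)

Derivation:
step 0: pivot -29 → sign −
step 1: pivot -1/29 → sign −
signature = (0, 2, 0)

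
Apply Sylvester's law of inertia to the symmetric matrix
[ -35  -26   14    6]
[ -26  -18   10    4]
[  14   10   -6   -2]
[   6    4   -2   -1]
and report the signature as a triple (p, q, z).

step 0: pivot -35 → sign −
step 1: pivot 46/35 → sign +
step 2: pivot -12/23 → sign −
step 3: row/col 3 already zero → sign 0
signature = (1, 2, 1)

Answer: (1, 2, 1)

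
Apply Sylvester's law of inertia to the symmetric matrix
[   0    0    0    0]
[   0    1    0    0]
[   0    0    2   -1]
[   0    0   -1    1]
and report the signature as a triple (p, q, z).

Answer: (3, 0, 1)

Derivation:
step 0: pivot 1 → sign +
step 1: pivot 2 → sign +
step 2: pivot 1/2 → sign +
step 3: row/col 3 already zero → sign 0
signature = (3, 0, 1)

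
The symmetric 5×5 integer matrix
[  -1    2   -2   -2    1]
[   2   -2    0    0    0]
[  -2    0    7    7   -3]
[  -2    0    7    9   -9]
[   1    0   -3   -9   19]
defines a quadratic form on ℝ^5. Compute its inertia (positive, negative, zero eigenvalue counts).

Answer: (3, 2, 0)

Derivation:
step 0: pivot -1 → sign −
step 1: pivot 2 → sign +
step 2: pivot 3 → sign +
step 3: pivot 2 → sign +
step 4: pivot -1/3 → sign −
signature = (3, 2, 0)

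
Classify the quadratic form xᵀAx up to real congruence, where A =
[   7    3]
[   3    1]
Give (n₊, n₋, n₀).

step 0: pivot 7 → sign +
step 1: pivot -2/7 → sign −
signature = (1, 1, 0)

Answer: (1, 1, 0)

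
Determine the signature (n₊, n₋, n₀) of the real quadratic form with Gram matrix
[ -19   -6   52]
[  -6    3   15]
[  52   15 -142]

Answer: (1, 2, 0)

Derivation:
step 0: pivot -19 → sign −
step 1: pivot 93/19 → sign +
step 2: pivot -3/31 → sign −
signature = (1, 2, 0)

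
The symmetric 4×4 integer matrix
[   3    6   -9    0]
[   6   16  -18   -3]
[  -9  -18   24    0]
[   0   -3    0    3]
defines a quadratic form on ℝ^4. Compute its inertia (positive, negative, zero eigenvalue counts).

step 0: pivot 3 → sign +
step 1: pivot 4 → sign +
step 2: pivot -3 → sign −
step 3: pivot 3/4 → sign +
signature = (3, 1, 0)

Answer: (3, 1, 0)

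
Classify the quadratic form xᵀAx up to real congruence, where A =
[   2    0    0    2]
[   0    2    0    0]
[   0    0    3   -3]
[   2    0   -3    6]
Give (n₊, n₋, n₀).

step 0: pivot 2 → sign +
step 1: pivot 2 → sign +
step 2: pivot 3 → sign +
step 3: pivot 1 → sign +
signature = (4, 0, 0)

Answer: (4, 0, 0)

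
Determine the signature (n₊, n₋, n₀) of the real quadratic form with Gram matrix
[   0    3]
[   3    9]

Answer: (1, 1, 0)

Derivation:
step 0: pivot 9 → sign +
step 1: pivot -1 → sign −
signature = (1, 1, 0)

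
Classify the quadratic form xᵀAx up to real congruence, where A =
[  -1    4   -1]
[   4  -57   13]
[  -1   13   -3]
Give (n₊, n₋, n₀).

Answer: (0, 3, 0)

Derivation:
step 0: pivot -1 → sign −
step 1: pivot -41 → sign −
step 2: pivot -1/41 → sign −
signature = (0, 3, 0)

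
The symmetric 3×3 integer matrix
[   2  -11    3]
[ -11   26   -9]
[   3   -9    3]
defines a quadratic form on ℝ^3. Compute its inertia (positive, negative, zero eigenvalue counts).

step 0: pivot 2 → sign +
step 1: pivot -69/2 → sign −
step 2: pivot 3/23 → sign +
signature = (2, 1, 0)

Answer: (2, 1, 0)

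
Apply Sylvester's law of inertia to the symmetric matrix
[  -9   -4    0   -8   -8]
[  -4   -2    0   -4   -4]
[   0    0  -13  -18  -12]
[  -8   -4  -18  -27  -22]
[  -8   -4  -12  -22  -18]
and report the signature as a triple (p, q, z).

Answer: (1, 4, 0)

Derivation:
step 0: pivot -9 → sign −
step 1: pivot -2/9 → sign −
step 2: pivot -13 → sign −
step 3: pivot 77/13 → sign +
step 4: pivot -6/77 → sign −
signature = (1, 4, 0)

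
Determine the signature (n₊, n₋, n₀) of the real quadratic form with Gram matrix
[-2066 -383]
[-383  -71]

step 0: pivot -2066 → sign −
step 1: pivot 3/2066 → sign +
signature = (1, 1, 0)

Answer: (1, 1, 0)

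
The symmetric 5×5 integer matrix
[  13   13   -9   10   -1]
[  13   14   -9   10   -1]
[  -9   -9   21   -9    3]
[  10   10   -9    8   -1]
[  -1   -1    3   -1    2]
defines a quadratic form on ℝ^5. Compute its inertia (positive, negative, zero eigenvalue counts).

step 0: pivot 13 → sign +
step 1: pivot 1 → sign +
step 2: pivot 192/13 → sign +
step 3: pivot 1/64 → sign +
step 4: pivot 1 → sign +
signature = (5, 0, 0)

Answer: (5, 0, 0)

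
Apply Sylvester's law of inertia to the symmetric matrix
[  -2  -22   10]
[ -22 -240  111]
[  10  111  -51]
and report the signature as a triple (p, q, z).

Answer: (1, 2, 0)

Derivation:
step 0: pivot -2 → sign −
step 1: pivot 2 → sign +
step 2: pivot -3/2 → sign −
signature = (1, 2, 0)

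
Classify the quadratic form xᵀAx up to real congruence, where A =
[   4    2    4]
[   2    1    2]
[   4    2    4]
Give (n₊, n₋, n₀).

Answer: (1, 0, 2)

Derivation:
step 0: pivot 4 → sign +
step 1: row/col 1 already zero → sign 0
step 2: row/col 2 already zero → sign 0
signature = (1, 0, 2)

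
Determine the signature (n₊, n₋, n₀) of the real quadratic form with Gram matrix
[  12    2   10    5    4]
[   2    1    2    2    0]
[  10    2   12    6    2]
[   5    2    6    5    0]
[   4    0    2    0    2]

Answer: (4, 1, 0)

Derivation:
step 0: pivot 12 → sign +
step 1: pivot 2/3 → sign +
step 2: pivot 7/2 → sign +
step 3: pivot 3/7 → sign +
step 4: pivot -1/3 → sign −
signature = (4, 1, 0)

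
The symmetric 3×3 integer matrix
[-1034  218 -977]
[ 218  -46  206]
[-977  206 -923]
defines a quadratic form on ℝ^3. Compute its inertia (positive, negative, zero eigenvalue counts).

Answer: (1, 2, 0)

Derivation:
step 0: pivot -1034 → sign −
step 1: pivot -20/517 → sign −
step 2: pivot 3/20 → sign +
signature = (1, 2, 0)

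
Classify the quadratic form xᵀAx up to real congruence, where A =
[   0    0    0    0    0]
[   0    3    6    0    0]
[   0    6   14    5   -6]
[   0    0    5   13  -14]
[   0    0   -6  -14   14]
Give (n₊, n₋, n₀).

Answer: (3, 1, 1)

Derivation:
step 0: pivot 3 → sign +
step 1: pivot 2 → sign +
step 2: pivot 1/2 → sign +
step 3: pivot -6 → sign −
step 4: row/col 4 already zero → sign 0
signature = (3, 1, 1)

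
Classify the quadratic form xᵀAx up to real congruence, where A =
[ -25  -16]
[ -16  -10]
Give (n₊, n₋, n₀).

Answer: (1, 1, 0)

Derivation:
step 0: pivot -25 → sign −
step 1: pivot 6/25 → sign +
signature = (1, 1, 0)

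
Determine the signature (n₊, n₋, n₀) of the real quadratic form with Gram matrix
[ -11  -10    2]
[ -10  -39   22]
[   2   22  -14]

step 0: pivot -11 → sign −
step 1: pivot -329/11 → sign −
step 2: pivot -6/329 → sign −
signature = (0, 3, 0)

Answer: (0, 3, 0)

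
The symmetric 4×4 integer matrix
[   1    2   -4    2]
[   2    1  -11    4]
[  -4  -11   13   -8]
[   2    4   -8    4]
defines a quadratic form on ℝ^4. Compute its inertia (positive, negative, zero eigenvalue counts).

step 0: pivot 1 → sign +
step 1: pivot -3 → sign −
step 2: row/col 2 already zero → sign 0
step 3: row/col 3 already zero → sign 0
signature = (1, 1, 2)

Answer: (1, 1, 2)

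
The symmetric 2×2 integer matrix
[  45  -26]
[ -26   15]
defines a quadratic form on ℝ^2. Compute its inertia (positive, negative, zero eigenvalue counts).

Answer: (1, 1, 0)

Derivation:
step 0: pivot 45 → sign +
step 1: pivot -1/45 → sign −
signature = (1, 1, 0)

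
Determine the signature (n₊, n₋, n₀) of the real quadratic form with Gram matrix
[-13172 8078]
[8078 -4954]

Answer: (0, 2, 0)

Derivation:
step 0: pivot -13172 → sign −
step 1: pivot -1/3293 → sign −
signature = (0, 2, 0)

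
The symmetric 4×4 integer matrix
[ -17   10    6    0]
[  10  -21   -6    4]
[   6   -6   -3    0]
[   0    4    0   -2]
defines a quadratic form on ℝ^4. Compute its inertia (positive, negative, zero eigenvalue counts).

Answer: (0, 4, 0)

Derivation:
step 0: pivot -17 → sign −
step 1: pivot -257/17 → sign −
step 2: pivot -123/257 → sign −
step 3: pivot -2/41 → sign −
signature = (0, 4, 0)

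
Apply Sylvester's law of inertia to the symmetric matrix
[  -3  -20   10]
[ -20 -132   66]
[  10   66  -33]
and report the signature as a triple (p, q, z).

step 0: pivot -3 → sign −
step 1: pivot 4/3 → sign +
step 2: row/col 2 already zero → sign 0
signature = (1, 1, 1)

Answer: (1, 1, 1)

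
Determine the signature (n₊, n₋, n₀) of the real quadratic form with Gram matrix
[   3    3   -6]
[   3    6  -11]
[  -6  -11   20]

step 0: pivot 3 → sign +
step 1: pivot 3 → sign +
step 2: pivot -1/3 → sign −
signature = (2, 1, 0)

Answer: (2, 1, 0)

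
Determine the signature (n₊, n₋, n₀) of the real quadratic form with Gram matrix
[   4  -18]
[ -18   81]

step 0: pivot 4 → sign +
step 1: row/col 1 already zero → sign 0
signature = (1, 0, 1)

Answer: (1, 0, 1)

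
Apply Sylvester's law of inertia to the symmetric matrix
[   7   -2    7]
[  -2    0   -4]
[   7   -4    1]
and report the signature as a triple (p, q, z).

Answer: (2, 1, 0)

Derivation:
step 0: pivot 7 → sign +
step 1: pivot -4/7 → sign −
step 2: pivot 1 → sign +
signature = (2, 1, 0)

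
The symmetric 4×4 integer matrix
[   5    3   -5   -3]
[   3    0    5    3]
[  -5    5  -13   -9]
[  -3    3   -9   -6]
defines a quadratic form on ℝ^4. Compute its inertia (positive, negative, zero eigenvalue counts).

Answer: (3, 1, 0)

Derivation:
step 0: pivot 5 → sign +
step 1: pivot -9/5 → sign −
step 2: pivot 158/9 → sign +
step 3: pivot 3/79 → sign +
signature = (3, 1, 0)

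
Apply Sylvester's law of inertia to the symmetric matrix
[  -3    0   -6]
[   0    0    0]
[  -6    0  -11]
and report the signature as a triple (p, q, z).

step 0: pivot -3 → sign −
step 1: pivot 1 → sign +
step 2: row/col 2 already zero → sign 0
signature = (1, 1, 1)

Answer: (1, 1, 1)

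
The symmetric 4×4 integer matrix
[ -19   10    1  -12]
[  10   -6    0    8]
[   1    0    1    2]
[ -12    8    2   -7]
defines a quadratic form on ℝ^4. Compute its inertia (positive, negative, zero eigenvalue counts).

step 0: pivot -19 → sign −
step 1: pivot -14/19 → sign −
step 2: pivot 10/7 → sign +
step 3: pivot -1/5 → sign −
signature = (1, 3, 0)

Answer: (1, 3, 0)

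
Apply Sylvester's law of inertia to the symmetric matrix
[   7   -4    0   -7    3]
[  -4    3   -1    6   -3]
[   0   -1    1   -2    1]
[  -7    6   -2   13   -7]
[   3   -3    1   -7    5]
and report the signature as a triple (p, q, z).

Answer: (4, 1, 0)

Derivation:
step 0: pivot 7 → sign +
step 1: pivot 5/7 → sign +
step 2: pivot -2/5 → sign −
step 3: pivot 2 → sign +
step 4: pivot 1 → sign +
signature = (4, 1, 0)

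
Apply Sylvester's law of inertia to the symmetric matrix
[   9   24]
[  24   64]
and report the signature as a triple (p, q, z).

step 0: pivot 9 → sign +
step 1: row/col 1 already zero → sign 0
signature = (1, 0, 1)

Answer: (1, 0, 1)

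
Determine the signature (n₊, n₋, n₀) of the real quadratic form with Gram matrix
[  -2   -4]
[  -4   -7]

Answer: (1, 1, 0)

Derivation:
step 0: pivot -2 → sign −
step 1: pivot 1 → sign +
signature = (1, 1, 0)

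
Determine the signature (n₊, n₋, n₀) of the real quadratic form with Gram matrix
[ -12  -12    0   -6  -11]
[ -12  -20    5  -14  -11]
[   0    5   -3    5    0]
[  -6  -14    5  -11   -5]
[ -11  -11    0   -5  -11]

step 0: pivot -12 → sign −
step 1: pivot -8 → sign −
step 2: pivot 1/8 → sign +
step 3: pivot -11/12 → sign −
step 4: pivot 3/11 → sign +
signature = (2, 3, 0)

Answer: (2, 3, 0)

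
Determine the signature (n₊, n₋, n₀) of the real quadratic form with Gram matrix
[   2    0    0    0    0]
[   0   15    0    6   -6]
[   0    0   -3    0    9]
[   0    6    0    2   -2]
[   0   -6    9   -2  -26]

Answer: (2, 3, 0)

Derivation:
step 0: pivot 2 → sign +
step 1: pivot 15 → sign +
step 2: pivot -3 → sign −
step 3: pivot -2/5 → sign −
step 4: pivot -1 → sign −
signature = (2, 3, 0)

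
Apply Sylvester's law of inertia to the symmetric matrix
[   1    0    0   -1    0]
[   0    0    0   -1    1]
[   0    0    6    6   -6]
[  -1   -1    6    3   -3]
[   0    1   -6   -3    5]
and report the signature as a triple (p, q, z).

step 0: pivot 1 → sign +
step 1: pivot 6 → sign +
step 2: pivot -4 → sign −
step 3: pivot 1/4 → sign +
step 4: pivot 1 → sign +
signature = (4, 1, 0)

Answer: (4, 1, 0)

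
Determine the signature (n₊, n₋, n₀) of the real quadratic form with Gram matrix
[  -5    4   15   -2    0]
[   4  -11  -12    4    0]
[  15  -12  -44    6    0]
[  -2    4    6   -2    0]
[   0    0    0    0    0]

step 0: pivot -5 → sign −
step 1: pivot -39/5 → sign −
step 2: pivot 1 → sign +
step 3: pivot -6/13 → sign −
step 4: row/col 4 already zero → sign 0
signature = (1, 3, 1)

Answer: (1, 3, 1)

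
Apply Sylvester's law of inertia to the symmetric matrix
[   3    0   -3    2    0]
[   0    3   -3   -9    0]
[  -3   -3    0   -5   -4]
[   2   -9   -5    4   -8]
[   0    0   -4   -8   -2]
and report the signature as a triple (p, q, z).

Answer: (3, 2, 0)

Derivation:
step 0: pivot 3 → sign +
step 1: pivot 3 → sign +
step 2: pivot -6 → sign −
step 3: pivot -1/3 → sign −
step 4: pivot 2/3 → sign +
signature = (3, 2, 0)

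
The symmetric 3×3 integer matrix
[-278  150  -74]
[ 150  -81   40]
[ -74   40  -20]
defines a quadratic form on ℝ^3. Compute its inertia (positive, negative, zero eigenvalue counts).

step 0: pivot -278 → sign −
step 1: pivot -9/139 → sign −
step 2: pivot -2/9 → sign −
signature = (0, 3, 0)

Answer: (0, 3, 0)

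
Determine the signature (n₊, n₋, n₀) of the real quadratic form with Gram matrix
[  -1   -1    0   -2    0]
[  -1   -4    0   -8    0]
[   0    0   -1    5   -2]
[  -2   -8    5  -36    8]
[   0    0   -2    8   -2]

step 0: pivot -1 → sign −
step 1: pivot -3 → sign −
step 2: pivot -1 → sign −
step 3: pivot 5 → sign +
step 4: pivot 6/5 → sign +
signature = (2, 3, 0)

Answer: (2, 3, 0)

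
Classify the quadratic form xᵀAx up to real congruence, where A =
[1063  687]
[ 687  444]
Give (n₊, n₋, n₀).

step 0: pivot 1063 → sign +
step 1: pivot 3/1063 → sign +
signature = (2, 0, 0)

Answer: (2, 0, 0)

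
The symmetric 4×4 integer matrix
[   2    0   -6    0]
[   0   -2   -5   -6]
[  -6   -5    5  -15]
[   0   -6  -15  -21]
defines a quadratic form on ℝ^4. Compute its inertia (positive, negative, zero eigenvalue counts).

Answer: (1, 3, 0)

Derivation:
step 0: pivot 2 → sign +
step 1: pivot -2 → sign −
step 2: pivot -1/2 → sign −
step 3: pivot -3 → sign −
signature = (1, 3, 0)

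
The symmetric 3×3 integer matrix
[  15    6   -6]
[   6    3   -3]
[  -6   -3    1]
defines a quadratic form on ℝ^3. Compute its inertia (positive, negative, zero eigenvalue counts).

step 0: pivot 15 → sign +
step 1: pivot 3/5 → sign +
step 2: pivot -2 → sign −
signature = (2, 1, 0)

Answer: (2, 1, 0)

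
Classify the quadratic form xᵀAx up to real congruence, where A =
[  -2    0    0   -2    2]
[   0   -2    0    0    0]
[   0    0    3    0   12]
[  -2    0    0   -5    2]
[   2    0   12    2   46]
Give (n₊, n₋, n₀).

step 0: pivot -2 → sign −
step 1: pivot -2 → sign −
step 2: pivot 3 → sign +
step 3: pivot -3 → sign −
step 4: row/col 4 already zero → sign 0
signature = (1, 3, 1)

Answer: (1, 3, 1)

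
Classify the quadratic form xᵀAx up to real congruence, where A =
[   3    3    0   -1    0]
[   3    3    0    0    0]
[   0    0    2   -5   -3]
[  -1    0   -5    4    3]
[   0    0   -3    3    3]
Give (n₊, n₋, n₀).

Answer: (3, 2, 0)

Derivation:
step 0: pivot 3 → sign +
step 1: pivot 2 → sign +
step 2: pivot -53/6 → sign −
step 3: pivot 6/53 → sign +
step 4: pivot -3/2 → sign −
signature = (3, 2, 0)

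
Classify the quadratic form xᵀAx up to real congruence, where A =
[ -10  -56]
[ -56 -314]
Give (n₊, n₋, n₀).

step 0: pivot -10 → sign −
step 1: pivot -2/5 → sign −
signature = (0, 2, 0)

Answer: (0, 2, 0)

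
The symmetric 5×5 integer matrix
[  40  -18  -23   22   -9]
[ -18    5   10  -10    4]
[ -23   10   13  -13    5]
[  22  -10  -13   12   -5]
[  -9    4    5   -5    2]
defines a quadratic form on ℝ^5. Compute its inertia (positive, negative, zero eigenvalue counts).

Answer: (2, 2, 1)

Derivation:
step 0: pivot 40 → sign +
step 1: pivot -31/10 → sign −
step 2: pivot -23/124 → sign −
step 3: pivot 12/23 → sign +
step 4: row/col 4 already zero → sign 0
signature = (2, 2, 1)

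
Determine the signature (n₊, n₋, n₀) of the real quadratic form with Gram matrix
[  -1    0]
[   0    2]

Answer: (1, 1, 0)

Derivation:
step 0: pivot -1 → sign −
step 1: pivot 2 → sign +
signature = (1, 1, 0)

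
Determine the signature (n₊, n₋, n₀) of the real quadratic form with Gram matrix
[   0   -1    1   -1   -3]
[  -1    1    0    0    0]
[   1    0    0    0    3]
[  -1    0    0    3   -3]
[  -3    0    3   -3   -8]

Answer: (4, 1, 0)

Derivation:
step 0: pivot 1 → sign +
step 1: pivot -1 → sign −
step 2: pivot 1 → sign +
step 3: pivot 3 → sign +
step 4: pivot 1 → sign +
signature = (4, 1, 0)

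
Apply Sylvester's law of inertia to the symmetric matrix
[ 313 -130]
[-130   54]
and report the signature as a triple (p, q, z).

step 0: pivot 313 → sign +
step 1: pivot 2/313 → sign +
signature = (2, 0, 0)

Answer: (2, 0, 0)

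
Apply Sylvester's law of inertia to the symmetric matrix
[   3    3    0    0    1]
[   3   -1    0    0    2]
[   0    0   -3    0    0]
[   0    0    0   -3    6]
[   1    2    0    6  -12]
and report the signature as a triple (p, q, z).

Answer: (1, 4, 0)

Derivation:
step 0: pivot 3 → sign +
step 1: pivot -4 → sign −
step 2: pivot -3 → sign −
step 3: pivot -3 → sign −
step 4: pivot -1/12 → sign −
signature = (1, 4, 0)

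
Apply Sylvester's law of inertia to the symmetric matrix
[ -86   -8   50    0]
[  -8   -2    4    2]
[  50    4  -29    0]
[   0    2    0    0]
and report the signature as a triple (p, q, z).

step 0: pivot -86 → sign −
step 1: pivot -54/43 → sign −
step 2: pivot 11/27 → sign +
step 3: pivot 6/11 → sign +
signature = (2, 2, 0)

Answer: (2, 2, 0)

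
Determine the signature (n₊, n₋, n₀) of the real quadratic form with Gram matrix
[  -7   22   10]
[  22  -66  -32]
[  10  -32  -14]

step 0: pivot -7 → sign −
step 1: pivot 22/7 → sign +
step 2: pivot 2/11 → sign +
signature = (2, 1, 0)

Answer: (2, 1, 0)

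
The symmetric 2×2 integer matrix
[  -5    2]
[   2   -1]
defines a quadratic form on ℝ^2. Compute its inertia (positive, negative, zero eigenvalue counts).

step 0: pivot -5 → sign −
step 1: pivot -1/5 → sign −
signature = (0, 2, 0)

Answer: (0, 2, 0)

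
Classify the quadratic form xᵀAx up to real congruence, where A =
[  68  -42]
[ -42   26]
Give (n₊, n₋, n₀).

Answer: (2, 0, 0)

Derivation:
step 0: pivot 68 → sign +
step 1: pivot 1/17 → sign +
signature = (2, 0, 0)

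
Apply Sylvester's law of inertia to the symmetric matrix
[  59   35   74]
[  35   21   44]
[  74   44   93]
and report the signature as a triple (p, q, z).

Answer: (3, 0, 0)

Derivation:
step 0: pivot 59 → sign +
step 1: pivot 14/59 → sign +
step 2: pivot 1/7 → sign +
signature = (3, 0, 0)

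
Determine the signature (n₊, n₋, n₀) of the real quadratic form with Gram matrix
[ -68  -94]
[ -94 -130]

step 0: pivot -68 → sign −
step 1: pivot -1/17 → sign −
signature = (0, 2, 0)

Answer: (0, 2, 0)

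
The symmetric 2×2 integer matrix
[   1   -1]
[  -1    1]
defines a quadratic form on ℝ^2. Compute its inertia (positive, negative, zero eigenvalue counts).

step 0: pivot 1 → sign +
step 1: row/col 1 already zero → sign 0
signature = (1, 0, 1)

Answer: (1, 0, 1)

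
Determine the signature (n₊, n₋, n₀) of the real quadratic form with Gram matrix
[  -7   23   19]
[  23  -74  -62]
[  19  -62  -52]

Answer: (1, 2, 0)

Derivation:
step 0: pivot -7 → sign −
step 1: pivot 11/7 → sign +
step 2: pivot -6/11 → sign −
signature = (1, 2, 0)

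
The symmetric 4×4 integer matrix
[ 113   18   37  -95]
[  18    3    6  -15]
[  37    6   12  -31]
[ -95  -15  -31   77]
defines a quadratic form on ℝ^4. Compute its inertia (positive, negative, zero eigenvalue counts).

step 0: pivot 113 → sign +
step 1: pivot 15/113 → sign +
step 2: pivot -1/5 → sign −
step 3: pivot -3 → sign −
signature = (2, 2, 0)

Answer: (2, 2, 0)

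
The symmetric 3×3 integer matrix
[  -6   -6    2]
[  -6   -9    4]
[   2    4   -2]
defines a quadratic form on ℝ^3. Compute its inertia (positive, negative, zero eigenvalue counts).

Answer: (0, 2, 1)

Derivation:
step 0: pivot -6 → sign −
step 1: pivot -3 → sign −
step 2: row/col 2 already zero → sign 0
signature = (0, 2, 1)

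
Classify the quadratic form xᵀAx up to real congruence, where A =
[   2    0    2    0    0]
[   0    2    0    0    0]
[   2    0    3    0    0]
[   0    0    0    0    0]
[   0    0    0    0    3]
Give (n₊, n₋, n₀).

Answer: (4, 0, 1)

Derivation:
step 0: pivot 2 → sign +
step 1: pivot 2 → sign +
step 2: pivot 1 → sign +
step 3: pivot 3 → sign +
step 4: row/col 4 already zero → sign 0
signature = (4, 0, 1)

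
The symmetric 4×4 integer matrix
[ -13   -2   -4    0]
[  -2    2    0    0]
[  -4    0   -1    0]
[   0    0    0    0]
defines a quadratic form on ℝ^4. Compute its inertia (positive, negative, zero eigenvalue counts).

Answer: (2, 1, 1)

Derivation:
step 0: pivot -13 → sign −
step 1: pivot 30/13 → sign +
step 2: pivot 1/15 → sign +
step 3: row/col 3 already zero → sign 0
signature = (2, 1, 1)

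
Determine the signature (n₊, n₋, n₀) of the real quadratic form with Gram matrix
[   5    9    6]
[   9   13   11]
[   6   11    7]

step 0: pivot 5 → sign +
step 1: pivot -16/5 → sign −
step 2: pivot -3/16 → sign −
signature = (1, 2, 0)

Answer: (1, 2, 0)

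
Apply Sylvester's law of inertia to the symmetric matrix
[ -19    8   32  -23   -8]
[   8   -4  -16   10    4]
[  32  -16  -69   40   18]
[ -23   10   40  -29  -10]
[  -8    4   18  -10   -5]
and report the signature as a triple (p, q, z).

step 0: pivot -19 → sign −
step 1: pivot -12/19 → sign −
step 2: pivot -5 → sign −
step 3: pivot -1 → sign −
step 4: pivot -1/5 → sign −
signature = (0, 5, 0)

Answer: (0, 5, 0)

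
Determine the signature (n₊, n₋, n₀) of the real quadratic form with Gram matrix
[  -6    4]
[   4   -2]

Answer: (1, 1, 0)

Derivation:
step 0: pivot -6 → sign −
step 1: pivot 2/3 → sign +
signature = (1, 1, 0)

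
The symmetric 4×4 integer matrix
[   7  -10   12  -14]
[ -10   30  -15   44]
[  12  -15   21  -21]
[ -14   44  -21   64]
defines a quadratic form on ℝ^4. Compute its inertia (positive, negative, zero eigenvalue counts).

Answer: (3, 1, 0)

Derivation:
step 0: pivot 7 → sign +
step 1: pivot 110/7 → sign +
step 2: pivot 3/22 → sign +
step 3: pivot -6/5 → sign −
signature = (3, 1, 0)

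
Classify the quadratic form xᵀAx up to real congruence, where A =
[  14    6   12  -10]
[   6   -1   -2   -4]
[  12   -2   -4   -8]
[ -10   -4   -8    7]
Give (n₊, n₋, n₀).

Answer: (1, 2, 1)

Derivation:
step 0: pivot 14 → sign +
step 1: pivot -25/7 → sign −
step 2: pivot -3/25 → sign −
step 3: row/col 3 already zero → sign 0
signature = (1, 2, 1)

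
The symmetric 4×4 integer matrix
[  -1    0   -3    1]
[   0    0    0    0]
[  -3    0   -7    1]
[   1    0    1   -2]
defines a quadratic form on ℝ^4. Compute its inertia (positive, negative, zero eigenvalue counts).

step 0: pivot -1 → sign −
step 1: pivot 2 → sign +
step 2: pivot -3 → sign −
step 3: row/col 3 already zero → sign 0
signature = (1, 2, 1)

Answer: (1, 2, 1)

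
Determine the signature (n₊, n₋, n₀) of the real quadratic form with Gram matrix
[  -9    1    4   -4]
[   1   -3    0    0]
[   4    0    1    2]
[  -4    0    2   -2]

Answer: (1, 3, 0)

Derivation:
step 0: pivot -9 → sign −
step 1: pivot -26/9 → sign −
step 2: pivot 37/13 → sign +
step 3: pivot -6/37 → sign −
signature = (1, 3, 0)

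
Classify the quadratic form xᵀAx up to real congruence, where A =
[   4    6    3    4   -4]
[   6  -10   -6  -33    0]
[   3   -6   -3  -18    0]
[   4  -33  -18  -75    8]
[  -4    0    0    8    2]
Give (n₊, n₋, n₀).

Answer: (3, 2, 0)

Derivation:
step 0: pivot 4 → sign +
step 1: pivot -19 → sign −
step 2: pivot 21/38 → sign +
step 3: pivot 1/2 → sign +
step 4: pivot -2/7 → sign −
signature = (3, 2, 0)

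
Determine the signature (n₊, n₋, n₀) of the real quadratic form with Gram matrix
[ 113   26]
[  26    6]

Answer: (2, 0, 0)

Derivation:
step 0: pivot 113 → sign +
step 1: pivot 2/113 → sign +
signature = (2, 0, 0)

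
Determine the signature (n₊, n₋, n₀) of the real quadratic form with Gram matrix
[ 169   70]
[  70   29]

Answer: (2, 0, 0)

Derivation:
step 0: pivot 169 → sign +
step 1: pivot 1/169 → sign +
signature = (2, 0, 0)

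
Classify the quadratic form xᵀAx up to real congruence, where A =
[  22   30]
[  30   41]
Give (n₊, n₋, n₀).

Answer: (2, 0, 0)

Derivation:
step 0: pivot 22 → sign +
step 1: pivot 1/11 → sign +
signature = (2, 0, 0)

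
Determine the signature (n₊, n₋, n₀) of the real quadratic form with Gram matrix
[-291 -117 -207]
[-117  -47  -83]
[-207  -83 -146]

step 0: pivot -291 → sign −
step 1: pivot 4/97 → sign +
step 2: row/col 2 already zero → sign 0
signature = (1, 1, 1)

Answer: (1, 1, 1)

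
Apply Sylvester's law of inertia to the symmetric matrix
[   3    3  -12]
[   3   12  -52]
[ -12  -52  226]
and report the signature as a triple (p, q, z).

Answer: (3, 0, 0)

Derivation:
step 0: pivot 3 → sign +
step 1: pivot 9 → sign +
step 2: pivot 2/9 → sign +
signature = (3, 0, 0)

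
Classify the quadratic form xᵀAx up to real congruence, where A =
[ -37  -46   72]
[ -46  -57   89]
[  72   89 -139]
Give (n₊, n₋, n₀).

Answer: (1, 2, 0)

Derivation:
step 0: pivot -37 → sign −
step 1: pivot 7/37 → sign +
step 2: pivot -2/7 → sign −
signature = (1, 2, 0)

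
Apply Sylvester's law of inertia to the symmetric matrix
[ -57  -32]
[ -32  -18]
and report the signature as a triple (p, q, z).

step 0: pivot -57 → sign −
step 1: pivot -2/57 → sign −
signature = (0, 2, 0)

Answer: (0, 2, 0)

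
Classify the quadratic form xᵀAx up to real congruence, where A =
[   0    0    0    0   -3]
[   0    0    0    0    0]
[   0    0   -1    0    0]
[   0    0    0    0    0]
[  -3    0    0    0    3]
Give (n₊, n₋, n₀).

Answer: (1, 2, 2)

Derivation:
step 0: pivot -1 → sign −
step 1: pivot 3 → sign +
step 2: pivot -3 → sign −
step 3: row/col 3 already zero → sign 0
step 4: row/col 4 already zero → sign 0
signature = (1, 2, 2)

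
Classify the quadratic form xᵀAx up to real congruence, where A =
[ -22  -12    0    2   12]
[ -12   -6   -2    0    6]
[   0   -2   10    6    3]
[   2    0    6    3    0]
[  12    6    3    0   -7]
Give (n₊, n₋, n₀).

Answer: (2, 3, 0)

Derivation:
step 0: pivot -22 → sign −
step 1: pivot 6/11 → sign +
step 2: pivot 8/3 → sign +
step 3: pivot -1/2 → sign −
step 4: pivot -1/4 → sign −
signature = (2, 3, 0)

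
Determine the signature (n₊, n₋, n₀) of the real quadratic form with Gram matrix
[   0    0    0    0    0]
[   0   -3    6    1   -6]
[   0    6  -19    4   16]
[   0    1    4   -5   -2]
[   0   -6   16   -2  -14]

Answer: (1, 3, 1)

Derivation:
step 0: pivot -3 → sign −
step 1: pivot -7 → sign −
step 2: pivot 10/21 → sign +
step 3: pivot -2/5 → sign −
step 4: row/col 4 already zero → sign 0
signature = (1, 3, 1)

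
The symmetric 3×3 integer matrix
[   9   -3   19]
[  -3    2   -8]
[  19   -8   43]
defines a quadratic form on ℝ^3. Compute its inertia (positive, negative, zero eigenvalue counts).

step 0: pivot 9 → sign +
step 1: pivot 1 → sign +
step 2: pivot 1/9 → sign +
signature = (3, 0, 0)

Answer: (3, 0, 0)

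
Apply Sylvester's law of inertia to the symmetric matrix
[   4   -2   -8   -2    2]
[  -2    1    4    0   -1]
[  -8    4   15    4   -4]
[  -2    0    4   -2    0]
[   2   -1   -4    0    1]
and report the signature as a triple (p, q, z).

step 0: pivot 4 → sign +
step 1: pivot -1 → sign −
step 2: pivot -3 → sign −
step 3: pivot 1/3 → sign +
step 4: row/col 4 already zero → sign 0
signature = (2, 2, 1)

Answer: (2, 2, 1)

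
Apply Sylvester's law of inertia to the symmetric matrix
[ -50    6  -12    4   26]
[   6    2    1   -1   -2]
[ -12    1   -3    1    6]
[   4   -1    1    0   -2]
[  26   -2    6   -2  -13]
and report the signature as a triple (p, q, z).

Answer: (2, 3, 0)

Derivation:
step 0: pivot -50 → sign −
step 1: pivot 68/25 → sign +
step 2: pivot -13/68 → sign −
step 3: pivot 3/13 → sign +
step 4: pivot -1/3 → sign −
signature = (2, 3, 0)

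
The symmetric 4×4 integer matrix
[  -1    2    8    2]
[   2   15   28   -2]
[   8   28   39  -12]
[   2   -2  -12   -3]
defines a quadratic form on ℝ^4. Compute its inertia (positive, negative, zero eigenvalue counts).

Answer: (3, 1, 0)

Derivation:
step 0: pivot -1 → sign −
step 1: pivot 19 → sign +
step 2: pivot 21/19 → sign +
step 3: pivot 3/7 → sign +
signature = (3, 1, 0)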